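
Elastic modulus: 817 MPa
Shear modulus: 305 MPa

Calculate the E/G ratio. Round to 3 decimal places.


E / G = 817 / 305 = 2.679

2.679


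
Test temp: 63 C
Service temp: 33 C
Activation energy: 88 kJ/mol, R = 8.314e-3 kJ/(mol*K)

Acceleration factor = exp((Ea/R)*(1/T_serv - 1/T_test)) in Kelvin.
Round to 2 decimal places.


AF = exp((88/0.008314)*(1/306.15 - 1/336.15))
= 21.88

21.88


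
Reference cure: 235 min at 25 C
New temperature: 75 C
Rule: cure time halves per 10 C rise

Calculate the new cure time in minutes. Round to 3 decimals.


factor = 2^((75-25)/10) = 32.0000
t_new = 235 / 32.0000 = 7.344 min

7.344


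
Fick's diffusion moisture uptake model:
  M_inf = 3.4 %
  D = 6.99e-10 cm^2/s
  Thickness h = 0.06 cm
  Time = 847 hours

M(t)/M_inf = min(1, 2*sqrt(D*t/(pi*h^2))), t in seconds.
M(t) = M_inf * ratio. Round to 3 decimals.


t_sec = 847 * 3600 = 3049200
ratio = 2*sqrt(6.99e-10*3049200/(pi*0.06^2))
= min(1, 0.868231)
= 0.868231
M(t) = 3.4 * 0.868231 = 2.952 %

2.952


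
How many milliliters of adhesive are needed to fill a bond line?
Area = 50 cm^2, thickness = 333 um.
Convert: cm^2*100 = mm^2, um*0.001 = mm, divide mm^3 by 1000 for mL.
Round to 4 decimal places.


= (50 * 100) * (333 * 0.001) / 1000
= 1.6650 mL

1.6650


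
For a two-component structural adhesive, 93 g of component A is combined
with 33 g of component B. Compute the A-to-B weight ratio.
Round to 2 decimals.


Weight ratio A:B = 93 / 33
= 2.82

2.82


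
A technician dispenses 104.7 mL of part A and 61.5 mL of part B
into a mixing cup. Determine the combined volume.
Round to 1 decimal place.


Combined volume = 104.7 + 61.5
= 166.2 mL

166.2


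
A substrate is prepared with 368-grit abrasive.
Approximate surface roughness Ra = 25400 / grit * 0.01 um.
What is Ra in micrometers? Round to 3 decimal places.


Ra = 25400 / 368 * 0.01 = 0.690 um

0.690


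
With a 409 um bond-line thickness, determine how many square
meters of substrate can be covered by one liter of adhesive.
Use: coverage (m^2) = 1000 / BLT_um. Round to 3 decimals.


Coverage = 1000 / 409 = 2.445 m^2

2.445


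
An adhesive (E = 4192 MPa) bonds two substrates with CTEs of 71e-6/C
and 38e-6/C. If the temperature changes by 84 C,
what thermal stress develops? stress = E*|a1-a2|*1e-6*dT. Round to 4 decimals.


Stress = 4192 * |71 - 38| * 1e-6 * 84
= 11.6202 MPa

11.6202


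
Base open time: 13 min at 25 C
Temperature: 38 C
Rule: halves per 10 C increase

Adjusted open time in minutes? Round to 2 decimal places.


Acceleration = 2^((38-25)/10) = 2.4623
Open time = 13 / 2.4623 = 5.28 min

5.28


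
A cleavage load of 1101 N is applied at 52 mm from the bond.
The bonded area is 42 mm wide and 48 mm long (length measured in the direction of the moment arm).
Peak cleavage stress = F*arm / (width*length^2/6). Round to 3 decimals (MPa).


Moment = 1101 * 52 = 57252 N*mm
Section modulus = 42 * 2304 / 6 = 96768 / 6 mm^3
Stress = 57252 / (96768 / 6) = 343512 / 96768
= 3.550 MPa

3.550


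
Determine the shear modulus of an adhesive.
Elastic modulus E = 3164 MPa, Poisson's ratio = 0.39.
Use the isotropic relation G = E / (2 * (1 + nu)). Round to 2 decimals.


G = 3164 / (2*(1+0.39)) = 3164 / 2.78
= 1138.13 MPa

1138.13


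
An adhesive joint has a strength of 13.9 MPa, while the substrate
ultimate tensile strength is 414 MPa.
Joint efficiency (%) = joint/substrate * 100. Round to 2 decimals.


Efficiency = 13.9 / 414 * 100
= 3.36%

3.36


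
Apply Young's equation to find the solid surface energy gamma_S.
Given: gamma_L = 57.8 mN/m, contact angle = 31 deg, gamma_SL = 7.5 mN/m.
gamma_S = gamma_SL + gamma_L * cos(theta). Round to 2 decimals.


theta_rad = 31 * pi/180 = 0.541052
gamma_S = 7.5 + 57.8 * cos(0.541052)
= 57.04 mN/m

57.04


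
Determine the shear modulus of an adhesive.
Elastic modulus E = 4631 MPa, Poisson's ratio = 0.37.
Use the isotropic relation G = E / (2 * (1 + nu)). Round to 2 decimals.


G = 4631 / (2*(1+0.37)) = 4631 / 2.74
= 1690.15 MPa

1690.15


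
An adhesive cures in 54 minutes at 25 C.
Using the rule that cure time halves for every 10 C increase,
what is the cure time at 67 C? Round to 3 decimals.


Factor = 2^((67 - 25) / 10) = 18.3792
Cure time = 54 / 18.3792
= 2.938 minutes

2.938


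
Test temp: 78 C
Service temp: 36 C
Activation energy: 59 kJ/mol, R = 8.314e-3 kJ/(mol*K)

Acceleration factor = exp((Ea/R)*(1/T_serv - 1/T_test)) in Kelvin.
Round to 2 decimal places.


AF = exp((59/0.008314)*(1/309.15 - 1/351.15))
= 15.57

15.57


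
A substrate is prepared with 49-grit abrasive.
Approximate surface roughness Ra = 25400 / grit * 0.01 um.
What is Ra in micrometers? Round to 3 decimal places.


Ra = 25400 / 49 * 0.01 = 5.184 um

5.184


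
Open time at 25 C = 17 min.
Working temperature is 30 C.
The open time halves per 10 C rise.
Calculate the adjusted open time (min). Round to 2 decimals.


factor = 2^((30 - 25) / 10) = 1.4142
ot = 17 / 1.4142 = 12.02 min

12.02


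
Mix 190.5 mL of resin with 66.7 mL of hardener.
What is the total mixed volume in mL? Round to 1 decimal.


Total = 190.5 + 66.7 = 257.2 mL

257.2


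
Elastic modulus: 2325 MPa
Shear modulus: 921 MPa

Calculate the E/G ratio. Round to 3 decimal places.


E / G = 2325 / 921 = 2.524

2.524


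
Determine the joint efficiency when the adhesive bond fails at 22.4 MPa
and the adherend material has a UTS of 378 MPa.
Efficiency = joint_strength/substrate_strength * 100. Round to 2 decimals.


Joint efficiency = 22.4 / 378 * 100
= 5.93%

5.93


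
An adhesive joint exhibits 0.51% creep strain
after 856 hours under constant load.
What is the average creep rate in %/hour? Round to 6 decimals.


Creep rate = strain / time
= 0.51 / 856
= 0.000596 %/h

0.000596


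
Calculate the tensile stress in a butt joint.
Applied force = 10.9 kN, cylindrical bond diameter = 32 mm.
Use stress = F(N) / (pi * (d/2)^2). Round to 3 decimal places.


A = pi * 16.0^2 = 804.2477 mm^2
sigma = 10900.0 / 804.2477 = 13.553 MPa

13.553


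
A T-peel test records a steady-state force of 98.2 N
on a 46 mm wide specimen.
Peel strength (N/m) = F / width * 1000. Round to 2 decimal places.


Peel strength = 98.2 / 46 * 1000
= 2134.78 N/m

2134.78


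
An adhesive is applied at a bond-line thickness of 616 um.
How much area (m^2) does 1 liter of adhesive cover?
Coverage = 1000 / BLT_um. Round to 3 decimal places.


Coverage = 1000 / 616 = 1.623 m^2

1.623


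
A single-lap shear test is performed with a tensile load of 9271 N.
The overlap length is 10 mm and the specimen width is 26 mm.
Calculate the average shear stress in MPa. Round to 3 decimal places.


Shear stress = F / (overlap * width)
= 9271 / (10 * 26)
= 9271 / 260
= 35.658 MPa

35.658


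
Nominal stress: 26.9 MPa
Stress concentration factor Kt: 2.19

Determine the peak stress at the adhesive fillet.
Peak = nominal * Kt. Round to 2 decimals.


Peak stress = 26.9 * 2.19
= 58.91 MPa

58.91


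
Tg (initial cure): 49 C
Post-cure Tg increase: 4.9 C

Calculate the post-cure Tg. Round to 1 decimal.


Post-cure Tg = 49 + 4.9 = 53.9 C

53.9


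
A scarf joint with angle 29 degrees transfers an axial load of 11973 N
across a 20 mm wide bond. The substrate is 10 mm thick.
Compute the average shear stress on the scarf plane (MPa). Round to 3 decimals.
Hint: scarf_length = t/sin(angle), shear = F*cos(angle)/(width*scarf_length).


scarf_length = 10 / sin(29 deg) = 20.6267 mm
cos(29 deg) = 0.874620
shear stress = 11973 * 0.874620 / (20 * 20.6267)
= 25.384 MPa

25.384


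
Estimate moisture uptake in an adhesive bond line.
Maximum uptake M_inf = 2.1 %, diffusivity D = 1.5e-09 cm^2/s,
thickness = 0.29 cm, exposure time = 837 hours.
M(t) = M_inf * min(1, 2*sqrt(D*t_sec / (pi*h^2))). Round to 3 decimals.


Convert time: 837 h = 3013200 s
ratio = min(1, 2*sqrt(1.5e-09*3013200/(pi*0.29^2)))
= 0.261587
M(t) = 2.1 * 0.261587 = 0.549%

0.549


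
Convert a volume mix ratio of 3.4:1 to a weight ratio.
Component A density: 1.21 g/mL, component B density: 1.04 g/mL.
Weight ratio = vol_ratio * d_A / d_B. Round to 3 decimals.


= 3.4 * 1.21 / 1.04 = 3.956

3.956


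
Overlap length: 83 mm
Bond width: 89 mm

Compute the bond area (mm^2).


Bond area = 83 * 89 = 7387 mm^2

7387


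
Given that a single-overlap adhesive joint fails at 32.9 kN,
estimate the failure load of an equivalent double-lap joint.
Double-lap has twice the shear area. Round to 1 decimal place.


Double-lap factor = 2
Expected load = 32.9 * 2 = 65.8 kN

65.8


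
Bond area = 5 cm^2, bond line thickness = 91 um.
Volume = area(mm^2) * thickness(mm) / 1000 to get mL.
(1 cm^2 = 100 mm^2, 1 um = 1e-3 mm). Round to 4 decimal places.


area_mm2 = 5 * 100 = 500
blt_mm = 91 * 1e-3 = 0.091
vol_mm3 = 500 * 0.091 = 45.5
vol_mL = 45.5 / 1000 = 0.0455 mL

0.0455


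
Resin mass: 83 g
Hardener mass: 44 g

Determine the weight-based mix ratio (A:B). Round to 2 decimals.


Ratio = 83 / 44 = 1.89

1.89


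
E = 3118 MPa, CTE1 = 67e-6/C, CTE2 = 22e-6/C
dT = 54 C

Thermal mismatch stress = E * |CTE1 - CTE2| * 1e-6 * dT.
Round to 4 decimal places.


= 3118 * 45e-6 * 54
= 7.5767 MPa

7.5767


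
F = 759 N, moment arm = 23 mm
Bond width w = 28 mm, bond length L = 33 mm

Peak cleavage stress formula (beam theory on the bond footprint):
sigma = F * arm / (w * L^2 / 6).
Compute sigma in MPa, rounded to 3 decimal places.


sigma = (759 * 23) / (28 * 1089 / 6)
= 17457 * 6 / 30492
= 104742 / 30492
= 3.435 MPa

3.435


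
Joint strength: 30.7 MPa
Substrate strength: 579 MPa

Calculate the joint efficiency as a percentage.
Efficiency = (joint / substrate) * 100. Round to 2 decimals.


Efficiency = (30.7 / 579) * 100 = 5.30%

5.30


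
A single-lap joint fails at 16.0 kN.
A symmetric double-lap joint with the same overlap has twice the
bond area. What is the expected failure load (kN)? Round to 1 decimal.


Double-lap load = 2 * 16.0 = 32.0 kN

32.0


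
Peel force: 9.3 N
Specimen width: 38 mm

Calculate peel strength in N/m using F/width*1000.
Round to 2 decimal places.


Peel strength = 9.3 / 38 * 1000 = 244.74 N/m

244.74


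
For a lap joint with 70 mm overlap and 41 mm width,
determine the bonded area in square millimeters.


Area = 70 * 41 = 2870 mm^2

2870


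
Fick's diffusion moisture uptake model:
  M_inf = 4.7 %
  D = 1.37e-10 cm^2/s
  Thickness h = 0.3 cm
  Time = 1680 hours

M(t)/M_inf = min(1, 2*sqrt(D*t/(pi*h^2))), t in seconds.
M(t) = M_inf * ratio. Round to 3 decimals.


t_sec = 1680 * 3600 = 6048000
ratio = 2*sqrt(1.37e-10*6048000/(pi*0.3^2))
= min(1, 0.108268)
= 0.108268
M(t) = 4.7 * 0.108268 = 0.509 %

0.509


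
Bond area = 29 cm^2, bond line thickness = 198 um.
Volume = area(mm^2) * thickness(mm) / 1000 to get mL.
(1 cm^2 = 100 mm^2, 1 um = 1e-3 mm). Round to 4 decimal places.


area_mm2 = 29 * 100 = 2900
blt_mm = 198 * 1e-3 = 0.198
vol_mm3 = 2900 * 0.198 = 574.2
vol_mL = 574.2 / 1000 = 0.5742 mL

0.5742


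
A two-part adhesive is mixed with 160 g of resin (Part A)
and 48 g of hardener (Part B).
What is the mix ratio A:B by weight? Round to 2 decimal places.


Mix ratio = mass_A / mass_B
= 160 / 48
= 3.33

3.33


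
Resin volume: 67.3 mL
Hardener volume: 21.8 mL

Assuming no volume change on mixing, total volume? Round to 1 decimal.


V_total = 67.3 + 21.8 = 89.1 mL

89.1


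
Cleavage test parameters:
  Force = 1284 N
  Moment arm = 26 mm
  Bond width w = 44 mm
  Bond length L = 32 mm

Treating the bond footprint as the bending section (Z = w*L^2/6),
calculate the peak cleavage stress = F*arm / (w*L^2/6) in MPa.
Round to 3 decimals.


M = 1284 * 26 = 33384 N*mm
Z = 44 * 32^2 / 6 = 45056 / 6 mm^3
sigma = M / Z = 6 * 33384 / 45056 = 200304 / 45056
= 4.446 MPa

4.446


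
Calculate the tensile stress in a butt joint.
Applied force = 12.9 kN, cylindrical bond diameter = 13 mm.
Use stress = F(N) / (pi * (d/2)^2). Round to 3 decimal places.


A = pi * 6.5^2 = 132.7323 mm^2
sigma = 12900.0 / 132.7323 = 97.188 MPa

97.188


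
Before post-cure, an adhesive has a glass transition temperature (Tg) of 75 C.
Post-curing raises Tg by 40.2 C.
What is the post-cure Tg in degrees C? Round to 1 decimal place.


Tg_post = Tg_base + delta_Tg
= 75 + 40.2
= 115.2 C

115.2


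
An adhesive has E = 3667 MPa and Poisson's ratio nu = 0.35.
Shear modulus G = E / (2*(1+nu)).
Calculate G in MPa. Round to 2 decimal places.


G = 3667 / (2*(1+0.35))
= 3667 / 2.70
= 1358.15 MPa

1358.15


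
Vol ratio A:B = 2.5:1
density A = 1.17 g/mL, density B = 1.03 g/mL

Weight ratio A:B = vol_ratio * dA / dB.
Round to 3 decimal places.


Weight ratio = 2.5 * 1.17 / 1.03
= 2.840

2.840


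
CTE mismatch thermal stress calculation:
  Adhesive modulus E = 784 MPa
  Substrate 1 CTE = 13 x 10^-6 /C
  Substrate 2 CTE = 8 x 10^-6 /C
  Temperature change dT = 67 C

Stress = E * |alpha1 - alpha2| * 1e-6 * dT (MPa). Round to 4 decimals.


delta_alpha = |13 - 8| = 5 x 10^-6/C
Stress = 784 * 5e-6 * 67
= 0.2626 MPa

0.2626


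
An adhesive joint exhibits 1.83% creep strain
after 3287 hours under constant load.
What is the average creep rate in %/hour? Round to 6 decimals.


Creep rate = strain / time
= 1.83 / 3287
= 0.000557 %/h

0.000557


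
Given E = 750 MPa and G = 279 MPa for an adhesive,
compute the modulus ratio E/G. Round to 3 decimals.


E/G ratio = 750 / 279 = 2.688

2.688


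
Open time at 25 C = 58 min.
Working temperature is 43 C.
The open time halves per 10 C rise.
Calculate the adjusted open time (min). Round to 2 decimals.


factor = 2^((43 - 25) / 10) = 3.4822
ot = 58 / 3.4822 = 16.66 min

16.66


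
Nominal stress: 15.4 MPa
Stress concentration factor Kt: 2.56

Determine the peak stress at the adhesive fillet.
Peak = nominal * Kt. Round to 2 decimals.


Peak stress = 15.4 * 2.56
= 39.42 MPa

39.42


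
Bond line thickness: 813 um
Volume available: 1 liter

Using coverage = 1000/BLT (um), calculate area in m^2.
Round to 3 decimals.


1 L = 1e6 mm^3, thickness = 813 um = 0.813 mm
Area = 1e6 / 0.813 mm^2 = (1e6 / 0.813) / 1e6 m^2 = 1000 / 813 m^2
= 1.230 m^2

1.230


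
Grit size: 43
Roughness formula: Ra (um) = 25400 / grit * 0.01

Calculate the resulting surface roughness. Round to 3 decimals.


Ra = 25400 / 43 * 0.01
= 5.907 um

5.907


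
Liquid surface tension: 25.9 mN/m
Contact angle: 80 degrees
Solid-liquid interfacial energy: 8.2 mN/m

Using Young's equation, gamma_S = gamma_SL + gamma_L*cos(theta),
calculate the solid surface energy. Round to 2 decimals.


gamma_S = 8.2 + 25.9 * cos(80)
= 12.70 mN/m

12.70


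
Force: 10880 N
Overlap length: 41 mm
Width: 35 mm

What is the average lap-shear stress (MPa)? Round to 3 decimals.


Average shear stress = F / (overlap * width)
= 10880 / (41 * 35)
= 7.582 MPa

7.582


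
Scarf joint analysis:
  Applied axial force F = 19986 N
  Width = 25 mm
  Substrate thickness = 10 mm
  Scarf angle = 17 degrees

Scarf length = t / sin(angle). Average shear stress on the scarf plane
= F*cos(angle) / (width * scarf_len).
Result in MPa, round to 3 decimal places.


Scarf length = 10 / sin(17 deg) = 34.2030 mm
cos(17 deg) = 0.956305
Shear = 19986 * 0.956305 / (25 * 34.2030)
= 22.352 MPa

22.352


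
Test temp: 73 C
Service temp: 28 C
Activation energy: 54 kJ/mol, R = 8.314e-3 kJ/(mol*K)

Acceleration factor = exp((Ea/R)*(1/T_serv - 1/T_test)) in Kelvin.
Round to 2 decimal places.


AF = exp((54/0.008314)*(1/301.15 - 1/346.15))
= 16.51

16.51


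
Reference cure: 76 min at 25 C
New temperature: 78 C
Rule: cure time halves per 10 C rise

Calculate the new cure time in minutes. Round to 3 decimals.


factor = 2^((78-25)/10) = 39.3966
t_new = 76 / 39.3966 = 1.929 min

1.929


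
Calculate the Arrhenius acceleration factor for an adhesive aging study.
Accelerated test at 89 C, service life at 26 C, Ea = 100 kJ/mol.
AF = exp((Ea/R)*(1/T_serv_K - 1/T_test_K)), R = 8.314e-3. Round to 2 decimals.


T_test = 362.15 K, T_serv = 299.15 K
Ea/R = 100 / 0.008314 = 12027.90
AF = exp(12027.90 * (1/299.15 - 1/362.15))
= 1090.55

1090.55


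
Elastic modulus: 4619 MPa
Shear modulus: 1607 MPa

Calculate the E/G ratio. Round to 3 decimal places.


E / G = 4619 / 1607 = 2.874

2.874


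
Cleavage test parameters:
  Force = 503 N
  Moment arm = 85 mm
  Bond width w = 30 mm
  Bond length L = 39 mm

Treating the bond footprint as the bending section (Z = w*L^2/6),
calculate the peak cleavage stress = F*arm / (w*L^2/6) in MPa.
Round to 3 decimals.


M = 503 * 85 = 42755 N*mm
Z = 30 * 39^2 / 6 = 45630 / 6 mm^3
sigma = M / Z = 6 * 42755 / 45630 = 256530 / 45630
= 5.622 MPa

5.622


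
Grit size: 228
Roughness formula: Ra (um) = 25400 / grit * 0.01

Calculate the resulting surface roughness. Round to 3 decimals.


Ra = 25400 / 228 * 0.01
= 1.114 um

1.114


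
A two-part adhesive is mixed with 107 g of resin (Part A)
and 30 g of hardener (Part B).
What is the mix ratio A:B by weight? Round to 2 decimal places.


Mix ratio = mass_A / mass_B
= 107 / 30
= 3.57

3.57


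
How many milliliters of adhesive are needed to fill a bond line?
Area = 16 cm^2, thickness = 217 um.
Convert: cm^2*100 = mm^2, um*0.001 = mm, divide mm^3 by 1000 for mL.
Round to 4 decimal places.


= (16 * 100) * (217 * 0.001) / 1000
= 0.3472 mL

0.3472


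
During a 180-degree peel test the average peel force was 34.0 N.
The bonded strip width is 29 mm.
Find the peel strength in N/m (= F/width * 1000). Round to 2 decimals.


Peel strength = F/width * 1000
= 34.0 / 29 * 1000
= 1172.41 N/m

1172.41


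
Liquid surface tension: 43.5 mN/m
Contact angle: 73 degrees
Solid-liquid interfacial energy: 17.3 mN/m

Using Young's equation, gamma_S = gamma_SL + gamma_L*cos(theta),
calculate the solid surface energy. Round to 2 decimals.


gamma_S = 17.3 + 43.5 * cos(73)
= 30.02 mN/m

30.02


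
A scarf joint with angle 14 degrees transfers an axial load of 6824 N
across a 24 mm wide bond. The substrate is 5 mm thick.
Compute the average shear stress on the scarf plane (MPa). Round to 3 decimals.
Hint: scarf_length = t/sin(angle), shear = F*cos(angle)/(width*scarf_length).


scarf_length = 5 / sin(14 deg) = 20.6678 mm
cos(14 deg) = 0.970296
shear stress = 6824 * 0.970296 / (24 * 20.6678)
= 13.349 MPa

13.349


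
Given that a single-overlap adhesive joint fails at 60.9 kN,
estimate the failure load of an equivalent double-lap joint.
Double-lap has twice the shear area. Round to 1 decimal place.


Double-lap factor = 2
Expected load = 60.9 * 2 = 121.8 kN

121.8


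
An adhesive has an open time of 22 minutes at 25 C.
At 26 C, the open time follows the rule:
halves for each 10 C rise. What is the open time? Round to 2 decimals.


Factor = 2^((26-25)/10) = 1.0718
Open time = 22 / 1.0718 = 20.53 min

20.53


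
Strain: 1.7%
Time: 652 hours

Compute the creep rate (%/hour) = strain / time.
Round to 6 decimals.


Creep rate = 1.7 / 652
= 0.002607 %/h

0.002607


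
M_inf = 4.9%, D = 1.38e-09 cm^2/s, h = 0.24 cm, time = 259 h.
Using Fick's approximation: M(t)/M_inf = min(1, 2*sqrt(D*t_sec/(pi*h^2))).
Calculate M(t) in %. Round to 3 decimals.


t = 932400 s
ratio = min(1, 2*sqrt(1.38e-09*932400/(pi*0.0576)))
= 0.168649
M(t) = 4.9 * 0.168649 = 0.826%

0.826


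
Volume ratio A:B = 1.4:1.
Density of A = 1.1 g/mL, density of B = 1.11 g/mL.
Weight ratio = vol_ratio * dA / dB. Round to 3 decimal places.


Wt ratio = 1.4 * 1.1 / 1.11
= 1.387

1.387


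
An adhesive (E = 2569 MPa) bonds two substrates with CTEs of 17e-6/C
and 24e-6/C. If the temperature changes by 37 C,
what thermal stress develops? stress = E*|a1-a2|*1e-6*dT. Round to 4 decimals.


Stress = 2569 * |17 - 24| * 1e-6 * 37
= 0.6654 MPa

0.6654


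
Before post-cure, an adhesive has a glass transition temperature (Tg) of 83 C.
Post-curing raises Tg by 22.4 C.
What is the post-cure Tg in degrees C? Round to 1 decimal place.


Tg_post = Tg_base + delta_Tg
= 83 + 22.4
= 105.4 C

105.4


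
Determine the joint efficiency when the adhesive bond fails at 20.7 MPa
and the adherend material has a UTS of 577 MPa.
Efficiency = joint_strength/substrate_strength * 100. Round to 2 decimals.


Joint efficiency = 20.7 / 577 * 100
= 3.59%

3.59


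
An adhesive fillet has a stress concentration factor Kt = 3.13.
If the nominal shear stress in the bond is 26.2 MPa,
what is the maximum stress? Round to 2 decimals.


Max stress = 26.2 * 3.13 = 82.01 MPa

82.01


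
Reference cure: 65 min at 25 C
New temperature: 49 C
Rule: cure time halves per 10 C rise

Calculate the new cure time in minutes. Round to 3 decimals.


factor = 2^((49-25)/10) = 5.2780
t_new = 65 / 5.2780 = 12.315 min

12.315


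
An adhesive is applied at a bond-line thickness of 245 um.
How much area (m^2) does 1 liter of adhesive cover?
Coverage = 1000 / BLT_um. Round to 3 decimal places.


Coverage = 1000 / 245 = 4.082 m^2

4.082


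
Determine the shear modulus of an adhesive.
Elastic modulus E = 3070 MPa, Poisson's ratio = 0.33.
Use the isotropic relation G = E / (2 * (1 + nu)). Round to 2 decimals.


G = 3070 / (2*(1+0.33)) = 3070 / 2.66
= 1154.14 MPa

1154.14


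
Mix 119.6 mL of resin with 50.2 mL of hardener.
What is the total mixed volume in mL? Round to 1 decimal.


Total = 119.6 + 50.2 = 169.8 mL

169.8


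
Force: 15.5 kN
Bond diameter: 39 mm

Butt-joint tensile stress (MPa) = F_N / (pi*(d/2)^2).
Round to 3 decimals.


F_N = 15.5 * 1000 = 15500.0 N
A = pi*(19.5)^2 = 1194.5906 mm^2
stress = 15500.0 / 1194.5906 = 12.975 MPa

12.975


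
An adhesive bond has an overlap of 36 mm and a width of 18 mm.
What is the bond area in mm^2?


Bond area = overlap * width
= 36 * 18
= 648 mm^2

648


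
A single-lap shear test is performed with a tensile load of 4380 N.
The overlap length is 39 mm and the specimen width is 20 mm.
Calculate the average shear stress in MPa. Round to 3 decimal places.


Shear stress = F / (overlap * width)
= 4380 / (39 * 20)
= 4380 / 780
= 5.615 MPa

5.615


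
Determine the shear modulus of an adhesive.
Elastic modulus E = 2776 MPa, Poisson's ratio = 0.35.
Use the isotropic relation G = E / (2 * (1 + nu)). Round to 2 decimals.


G = 2776 / (2*(1+0.35)) = 2776 / 2.70
= 1028.15 MPa

1028.15


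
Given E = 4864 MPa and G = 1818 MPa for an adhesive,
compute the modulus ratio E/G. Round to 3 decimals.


E/G ratio = 4864 / 1818 = 2.675

2.675


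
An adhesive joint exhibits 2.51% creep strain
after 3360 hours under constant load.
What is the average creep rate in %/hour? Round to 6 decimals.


Creep rate = strain / time
= 2.51 / 3360
= 0.000747 %/h

0.000747


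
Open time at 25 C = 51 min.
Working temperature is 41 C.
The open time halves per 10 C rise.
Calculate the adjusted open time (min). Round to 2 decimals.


factor = 2^((41 - 25) / 10) = 3.0314
ot = 51 / 3.0314 = 16.82 min

16.82


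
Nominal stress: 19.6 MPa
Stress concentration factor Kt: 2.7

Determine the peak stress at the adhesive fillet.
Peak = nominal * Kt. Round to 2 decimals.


Peak stress = 19.6 * 2.7
= 52.92 MPa

52.92


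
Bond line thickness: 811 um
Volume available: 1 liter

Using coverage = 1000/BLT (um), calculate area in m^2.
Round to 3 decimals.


1 L = 1e6 mm^3, thickness = 811 um = 0.811 mm
Area = 1e6 / 0.811 mm^2 = (1e6 / 0.811) / 1e6 m^2 = 1000 / 811 m^2
= 1.233 m^2

1.233


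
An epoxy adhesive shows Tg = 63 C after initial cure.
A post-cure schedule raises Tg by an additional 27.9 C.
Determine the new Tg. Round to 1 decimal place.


New Tg = 63 + 27.9
= 90.9 C

90.9


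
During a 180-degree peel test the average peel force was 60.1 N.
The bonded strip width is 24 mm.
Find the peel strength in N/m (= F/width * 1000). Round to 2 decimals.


Peel strength = F/width * 1000
= 60.1 / 24 * 1000
= 2504.17 N/m

2504.17


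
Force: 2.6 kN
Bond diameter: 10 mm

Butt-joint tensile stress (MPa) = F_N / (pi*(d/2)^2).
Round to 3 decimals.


F_N = 2.6 * 1000 = 2600.0 N
A = pi*(5.0)^2 = 78.5398 mm^2
stress = 2600.0 / 78.5398 = 33.104 MPa

33.104


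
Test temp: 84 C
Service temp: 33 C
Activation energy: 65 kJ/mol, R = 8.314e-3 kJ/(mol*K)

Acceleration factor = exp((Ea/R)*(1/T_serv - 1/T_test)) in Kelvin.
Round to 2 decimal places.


AF = exp((65/0.008314)*(1/306.15 - 1/357.15))
= 38.34

38.34


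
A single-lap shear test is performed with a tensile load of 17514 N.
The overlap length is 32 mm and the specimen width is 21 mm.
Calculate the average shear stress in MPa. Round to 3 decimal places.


Shear stress = F / (overlap * width)
= 17514 / (32 * 21)
= 17514 / 672
= 26.063 MPa

26.063


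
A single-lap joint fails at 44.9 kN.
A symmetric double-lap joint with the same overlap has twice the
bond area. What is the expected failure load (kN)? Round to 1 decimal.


Double-lap load = 2 * 44.9 = 89.8 kN

89.8


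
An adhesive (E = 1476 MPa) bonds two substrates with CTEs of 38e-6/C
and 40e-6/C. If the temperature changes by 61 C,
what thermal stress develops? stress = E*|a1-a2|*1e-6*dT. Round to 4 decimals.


Stress = 1476 * |38 - 40| * 1e-6 * 61
= 0.1801 MPa

0.1801


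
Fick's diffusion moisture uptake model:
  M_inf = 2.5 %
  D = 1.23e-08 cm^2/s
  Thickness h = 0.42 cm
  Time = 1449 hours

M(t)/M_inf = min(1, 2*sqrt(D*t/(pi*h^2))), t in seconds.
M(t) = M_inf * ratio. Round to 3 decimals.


t_sec = 1449 * 3600 = 5216400
ratio = 2*sqrt(1.23e-08*5216400/(pi*0.42^2))
= min(1, 0.680525)
= 0.680525
M(t) = 2.5 * 0.680525 = 1.701 %

1.701


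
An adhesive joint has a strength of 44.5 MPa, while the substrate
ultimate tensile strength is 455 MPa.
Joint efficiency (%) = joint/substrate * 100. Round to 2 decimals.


Efficiency = 44.5 / 455 * 100
= 9.78%

9.78


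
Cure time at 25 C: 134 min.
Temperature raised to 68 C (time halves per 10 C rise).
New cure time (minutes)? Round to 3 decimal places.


Acceleration factor = 2^(43/10) = 19.6983
New time = 134 / 19.6983 = 6.803 min

6.803


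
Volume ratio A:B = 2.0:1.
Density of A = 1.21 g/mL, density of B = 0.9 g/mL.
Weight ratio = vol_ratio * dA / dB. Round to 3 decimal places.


Wt ratio = 2.0 * 1.21 / 0.9
= 2.689

2.689


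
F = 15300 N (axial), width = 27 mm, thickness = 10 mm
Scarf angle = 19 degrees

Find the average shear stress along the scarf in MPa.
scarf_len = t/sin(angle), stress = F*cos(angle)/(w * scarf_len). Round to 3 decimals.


scarf_len = 10/sin(19 deg) = 30.7155
cos(19 deg) = 0.945519
stress = 15300*0.945519/(27*30.7155) = 17.444 MPa

17.444


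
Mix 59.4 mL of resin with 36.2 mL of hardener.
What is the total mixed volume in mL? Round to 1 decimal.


Total = 59.4 + 36.2 = 95.6 mL

95.6


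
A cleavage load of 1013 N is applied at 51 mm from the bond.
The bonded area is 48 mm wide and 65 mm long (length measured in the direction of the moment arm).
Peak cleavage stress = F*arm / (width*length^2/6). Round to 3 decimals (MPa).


Moment = 1013 * 51 = 51663 N*mm
Section modulus = 48 * 4225 / 6 = 202800 / 6 mm^3
Stress = 51663 / (202800 / 6) = 309978 / 202800
= 1.528 MPa

1.528


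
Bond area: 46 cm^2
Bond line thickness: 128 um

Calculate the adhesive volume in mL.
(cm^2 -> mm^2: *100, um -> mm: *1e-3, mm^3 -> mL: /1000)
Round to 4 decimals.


V = 46*100 * 128*1e-3 / 1000
= 0.5888 mL

0.5888


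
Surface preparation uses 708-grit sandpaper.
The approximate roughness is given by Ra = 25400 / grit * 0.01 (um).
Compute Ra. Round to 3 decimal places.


Ra = 25400 / 708 * 0.01
= 254 / 708
= 0.359 um

0.359


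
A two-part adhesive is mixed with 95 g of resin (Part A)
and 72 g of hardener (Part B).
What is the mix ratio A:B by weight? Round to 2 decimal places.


Mix ratio = mass_A / mass_B
= 95 / 72
= 1.32

1.32


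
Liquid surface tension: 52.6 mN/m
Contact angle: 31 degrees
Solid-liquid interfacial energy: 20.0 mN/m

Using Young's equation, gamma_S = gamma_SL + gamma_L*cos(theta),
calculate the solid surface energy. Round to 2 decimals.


gamma_S = 20.0 + 52.6 * cos(31)
= 65.09 mN/m

65.09


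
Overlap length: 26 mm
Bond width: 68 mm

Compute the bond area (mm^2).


Bond area = 26 * 68 = 1768 mm^2

1768


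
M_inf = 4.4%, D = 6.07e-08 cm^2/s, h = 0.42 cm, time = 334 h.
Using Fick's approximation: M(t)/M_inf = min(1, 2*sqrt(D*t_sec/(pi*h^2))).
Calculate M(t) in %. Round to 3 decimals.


t = 1202400 s
ratio = min(1, 2*sqrt(6.07e-08*1202400/(pi*0.1764)))
= 0.725813
M(t) = 4.4 * 0.725813 = 3.194%

3.194


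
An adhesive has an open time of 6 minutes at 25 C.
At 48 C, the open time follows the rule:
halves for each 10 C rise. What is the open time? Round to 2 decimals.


Factor = 2^((48-25)/10) = 4.9246
Open time = 6 / 4.9246 = 1.22 min

1.22


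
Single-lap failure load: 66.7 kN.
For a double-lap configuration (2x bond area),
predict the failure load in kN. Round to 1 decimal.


Failure load = 66.7 * 2 = 133.4 kN

133.4


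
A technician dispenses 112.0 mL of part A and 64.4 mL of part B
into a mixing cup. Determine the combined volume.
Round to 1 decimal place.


Combined volume = 112.0 + 64.4
= 176.4 mL

176.4


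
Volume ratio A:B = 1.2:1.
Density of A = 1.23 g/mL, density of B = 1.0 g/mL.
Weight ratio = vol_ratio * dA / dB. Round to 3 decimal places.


Wt ratio = 1.2 * 1.23 / 1.0
= 1.476

1.476


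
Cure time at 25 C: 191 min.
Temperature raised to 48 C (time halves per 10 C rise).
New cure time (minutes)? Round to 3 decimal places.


Acceleration factor = 2^(23/10) = 4.9246
New time = 191 / 4.9246 = 38.785 min

38.785


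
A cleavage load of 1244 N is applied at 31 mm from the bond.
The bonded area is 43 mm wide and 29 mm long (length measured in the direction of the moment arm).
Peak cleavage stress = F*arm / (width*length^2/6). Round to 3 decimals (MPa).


Moment = 1244 * 31 = 38564 N*mm
Section modulus = 43 * 841 / 6 = 36163 / 6 mm^3
Stress = 38564 / (36163 / 6) = 231384 / 36163
= 6.398 MPa

6.398


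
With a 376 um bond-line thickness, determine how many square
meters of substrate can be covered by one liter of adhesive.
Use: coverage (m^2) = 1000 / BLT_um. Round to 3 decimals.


Coverage = 1000 / 376 = 2.660 m^2

2.660


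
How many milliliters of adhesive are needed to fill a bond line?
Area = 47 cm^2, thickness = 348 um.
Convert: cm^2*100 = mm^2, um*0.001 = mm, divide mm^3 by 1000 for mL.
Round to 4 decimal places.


= (47 * 100) * (348 * 0.001) / 1000
= 1.6356 mL

1.6356


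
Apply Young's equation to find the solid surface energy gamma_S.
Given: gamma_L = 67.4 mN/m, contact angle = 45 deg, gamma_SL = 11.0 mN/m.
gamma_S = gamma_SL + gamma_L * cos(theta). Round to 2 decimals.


theta_rad = 45 * pi/180 = 0.785398
gamma_S = 11.0 + 67.4 * cos(0.785398)
= 58.66 mN/m

58.66


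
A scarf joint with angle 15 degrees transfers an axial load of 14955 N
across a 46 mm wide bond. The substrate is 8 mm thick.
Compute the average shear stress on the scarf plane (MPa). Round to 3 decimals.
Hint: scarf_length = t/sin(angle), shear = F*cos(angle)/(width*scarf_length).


scarf_length = 8 / sin(15 deg) = 30.9096 mm
cos(15 deg) = 0.965926
shear stress = 14955 * 0.965926 / (46 * 30.9096)
= 10.160 MPa

10.160


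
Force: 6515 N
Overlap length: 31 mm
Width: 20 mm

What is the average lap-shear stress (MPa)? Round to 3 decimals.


Average shear stress = F / (overlap * width)
= 6515 / (31 * 20)
= 10.508 MPa

10.508


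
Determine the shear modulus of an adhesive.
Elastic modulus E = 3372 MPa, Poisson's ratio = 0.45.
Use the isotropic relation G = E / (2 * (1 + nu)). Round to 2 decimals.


G = 3372 / (2*(1+0.45)) = 3372 / 2.90
= 1162.76 MPa

1162.76


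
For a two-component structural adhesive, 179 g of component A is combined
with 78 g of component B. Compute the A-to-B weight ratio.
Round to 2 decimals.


Weight ratio A:B = 179 / 78
= 2.29

2.29


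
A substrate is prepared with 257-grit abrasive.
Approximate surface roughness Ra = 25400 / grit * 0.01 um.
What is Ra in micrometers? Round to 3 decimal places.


Ra = 25400 / 257 * 0.01 = 0.988 um

0.988


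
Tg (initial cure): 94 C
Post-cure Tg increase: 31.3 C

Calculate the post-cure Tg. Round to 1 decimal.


Post-cure Tg = 94 + 31.3 = 125.3 C

125.3


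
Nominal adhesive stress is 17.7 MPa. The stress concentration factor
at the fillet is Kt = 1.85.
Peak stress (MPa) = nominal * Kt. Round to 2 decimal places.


Peak = 17.7 * 1.85 = 32.75 MPa

32.75


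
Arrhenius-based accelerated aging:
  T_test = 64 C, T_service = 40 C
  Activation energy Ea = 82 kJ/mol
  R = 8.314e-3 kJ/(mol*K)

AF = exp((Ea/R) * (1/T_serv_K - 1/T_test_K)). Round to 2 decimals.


T_test_K = 337.15, T_serv_K = 313.15
AF = exp((82/8.314e-3) * (1/313.15 - 1/337.15))
= 9.41

9.41


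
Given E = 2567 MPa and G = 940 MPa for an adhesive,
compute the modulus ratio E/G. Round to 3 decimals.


E/G ratio = 2567 / 940 = 2.731

2.731


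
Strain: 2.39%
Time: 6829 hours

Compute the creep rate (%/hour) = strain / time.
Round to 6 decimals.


Creep rate = 2.39 / 6829
= 0.000350 %/h

0.000350


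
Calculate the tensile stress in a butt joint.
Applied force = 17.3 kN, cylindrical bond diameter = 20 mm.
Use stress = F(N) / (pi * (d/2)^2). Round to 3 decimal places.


A = pi * 10.0^2 = 314.1593 mm^2
sigma = 17300.0 / 314.1593 = 55.068 MPa

55.068


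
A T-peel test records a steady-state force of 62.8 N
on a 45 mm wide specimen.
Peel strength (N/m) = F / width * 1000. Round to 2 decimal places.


Peel strength = 62.8 / 45 * 1000
= 1395.56 N/m

1395.56


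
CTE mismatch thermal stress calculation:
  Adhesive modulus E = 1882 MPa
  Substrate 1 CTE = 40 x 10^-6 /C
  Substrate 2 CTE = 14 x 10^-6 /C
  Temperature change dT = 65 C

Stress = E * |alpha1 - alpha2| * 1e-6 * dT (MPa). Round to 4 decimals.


delta_alpha = |40 - 14| = 26 x 10^-6/C
Stress = 1882 * 26e-6 * 65
= 3.1806 MPa

3.1806


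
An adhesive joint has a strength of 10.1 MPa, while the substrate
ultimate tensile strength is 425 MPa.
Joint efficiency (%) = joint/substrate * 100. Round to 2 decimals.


Efficiency = 10.1 / 425 * 100
= 2.38%

2.38


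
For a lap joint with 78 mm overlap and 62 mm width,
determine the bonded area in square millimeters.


Area = 78 * 62 = 4836 mm^2

4836


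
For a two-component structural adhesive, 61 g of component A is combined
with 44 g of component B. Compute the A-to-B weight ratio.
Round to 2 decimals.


Weight ratio A:B = 61 / 44
= 1.39

1.39


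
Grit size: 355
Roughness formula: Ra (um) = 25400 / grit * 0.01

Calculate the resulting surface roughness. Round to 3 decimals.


Ra = 25400 / 355 * 0.01
= 0.715 um

0.715


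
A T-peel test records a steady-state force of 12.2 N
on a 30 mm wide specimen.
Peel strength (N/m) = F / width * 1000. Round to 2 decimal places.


Peel strength = 12.2 / 30 * 1000
= 406.67 N/m

406.67


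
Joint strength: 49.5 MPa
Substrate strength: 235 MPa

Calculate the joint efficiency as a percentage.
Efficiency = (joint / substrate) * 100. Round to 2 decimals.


Efficiency = (49.5 / 235) * 100 = 21.06%

21.06


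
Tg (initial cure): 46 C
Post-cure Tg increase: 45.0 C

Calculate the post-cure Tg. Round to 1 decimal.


Post-cure Tg = 46 + 45.0 = 91.0 C

91.0


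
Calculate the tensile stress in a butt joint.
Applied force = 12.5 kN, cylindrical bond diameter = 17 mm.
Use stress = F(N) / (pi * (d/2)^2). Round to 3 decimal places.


A = pi * 8.5^2 = 226.9801 mm^2
sigma = 12500.0 / 226.9801 = 55.071 MPa

55.071


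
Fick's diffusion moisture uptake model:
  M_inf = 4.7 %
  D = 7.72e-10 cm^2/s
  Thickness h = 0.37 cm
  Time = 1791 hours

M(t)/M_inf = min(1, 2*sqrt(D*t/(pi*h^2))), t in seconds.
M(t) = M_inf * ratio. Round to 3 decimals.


t_sec = 1791 * 3600 = 6447600
ratio = 2*sqrt(7.72e-10*6447600/(pi*0.37^2))
= min(1, 0.215160)
= 0.215160
M(t) = 4.7 * 0.215160 = 1.011 %

1.011


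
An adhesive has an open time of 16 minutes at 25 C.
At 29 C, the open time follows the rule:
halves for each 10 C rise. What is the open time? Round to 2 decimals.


Factor = 2^((29-25)/10) = 1.3195
Open time = 16 / 1.3195 = 12.13 min

12.13


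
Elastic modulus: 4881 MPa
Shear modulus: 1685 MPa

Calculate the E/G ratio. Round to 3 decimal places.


E / G = 4881 / 1685 = 2.897

2.897


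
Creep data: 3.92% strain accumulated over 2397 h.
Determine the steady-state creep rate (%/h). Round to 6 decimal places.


Rate = 3.92 / 2397 = 0.001635 %/h

0.001635


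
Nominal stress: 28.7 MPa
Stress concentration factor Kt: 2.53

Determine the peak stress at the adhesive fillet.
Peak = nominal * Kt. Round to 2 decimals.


Peak stress = 28.7 * 2.53
= 72.61 MPa

72.61


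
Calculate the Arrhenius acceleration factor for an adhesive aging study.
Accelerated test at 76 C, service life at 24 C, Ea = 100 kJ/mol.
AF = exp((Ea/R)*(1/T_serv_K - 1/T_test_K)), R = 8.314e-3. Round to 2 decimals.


T_test = 349.15 K, T_serv = 297.15 K
Ea/R = 100 / 0.008314 = 12027.90
AF = exp(12027.90 * (1/297.15 - 1/349.15))
= 415.07

415.07


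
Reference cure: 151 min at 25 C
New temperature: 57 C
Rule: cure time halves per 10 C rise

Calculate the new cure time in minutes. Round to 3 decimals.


factor = 2^((57-25)/10) = 9.1896
t_new = 151 / 9.1896 = 16.432 min

16.432


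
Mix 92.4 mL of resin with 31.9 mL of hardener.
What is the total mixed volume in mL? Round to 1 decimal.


Total = 92.4 + 31.9 = 124.3 mL

124.3


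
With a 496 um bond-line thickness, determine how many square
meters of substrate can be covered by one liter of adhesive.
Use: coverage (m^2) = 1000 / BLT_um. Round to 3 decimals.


Coverage = 1000 / 496 = 2.016 m^2

2.016


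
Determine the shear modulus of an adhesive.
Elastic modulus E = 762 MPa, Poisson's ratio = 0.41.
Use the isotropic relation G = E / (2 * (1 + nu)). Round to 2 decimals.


G = 762 / (2*(1+0.41)) = 762 / 2.82
= 270.21 MPa

270.21


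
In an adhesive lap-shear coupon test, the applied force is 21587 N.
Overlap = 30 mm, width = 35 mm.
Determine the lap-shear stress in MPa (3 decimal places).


stress = F / (overlap * width)
= 21587 / (30 * 35)
= 20.559 MPa

20.559


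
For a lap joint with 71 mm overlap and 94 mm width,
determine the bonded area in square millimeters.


Area = 71 * 94 = 6674 mm^2

6674


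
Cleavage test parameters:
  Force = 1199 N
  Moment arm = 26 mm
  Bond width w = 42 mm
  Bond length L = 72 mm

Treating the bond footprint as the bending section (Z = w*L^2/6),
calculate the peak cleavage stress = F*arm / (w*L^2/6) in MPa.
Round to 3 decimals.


M = 1199 * 26 = 31174 N*mm
Z = 42 * 72^2 / 6 = 217728 / 6 mm^3
sigma = M / Z = 6 * 31174 / 217728 = 187044 / 217728
= 0.859 MPa

0.859


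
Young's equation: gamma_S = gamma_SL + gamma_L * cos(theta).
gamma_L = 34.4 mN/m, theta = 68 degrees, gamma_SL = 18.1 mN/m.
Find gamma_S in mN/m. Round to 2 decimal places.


cos(68 deg) = 0.374607
gamma_S = 18.1 + 34.4 * 0.374607
= 30.99 mN/m

30.99


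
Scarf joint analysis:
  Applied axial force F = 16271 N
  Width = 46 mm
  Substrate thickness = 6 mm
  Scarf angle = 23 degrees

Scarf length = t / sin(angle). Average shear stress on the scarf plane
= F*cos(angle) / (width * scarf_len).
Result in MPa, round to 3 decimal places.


Scarf length = 6 / sin(23 deg) = 15.3558 mm
cos(23 deg) = 0.920505
Shear = 16271 * 0.920505 / (46 * 15.3558)
= 21.204 MPa

21.204


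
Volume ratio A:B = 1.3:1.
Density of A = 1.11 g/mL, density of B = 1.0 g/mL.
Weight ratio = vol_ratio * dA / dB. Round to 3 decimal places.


Wt ratio = 1.3 * 1.11 / 1.0
= 1.443

1.443


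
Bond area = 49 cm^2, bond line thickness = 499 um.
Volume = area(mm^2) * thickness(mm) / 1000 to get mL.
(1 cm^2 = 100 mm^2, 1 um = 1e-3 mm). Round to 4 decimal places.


area_mm2 = 49 * 100 = 4900
blt_mm = 499 * 1e-3 = 0.499
vol_mm3 = 4900 * 0.499 = 2445.1
vol_mL = 2445.1 / 1000 = 2.4451 mL

2.4451
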